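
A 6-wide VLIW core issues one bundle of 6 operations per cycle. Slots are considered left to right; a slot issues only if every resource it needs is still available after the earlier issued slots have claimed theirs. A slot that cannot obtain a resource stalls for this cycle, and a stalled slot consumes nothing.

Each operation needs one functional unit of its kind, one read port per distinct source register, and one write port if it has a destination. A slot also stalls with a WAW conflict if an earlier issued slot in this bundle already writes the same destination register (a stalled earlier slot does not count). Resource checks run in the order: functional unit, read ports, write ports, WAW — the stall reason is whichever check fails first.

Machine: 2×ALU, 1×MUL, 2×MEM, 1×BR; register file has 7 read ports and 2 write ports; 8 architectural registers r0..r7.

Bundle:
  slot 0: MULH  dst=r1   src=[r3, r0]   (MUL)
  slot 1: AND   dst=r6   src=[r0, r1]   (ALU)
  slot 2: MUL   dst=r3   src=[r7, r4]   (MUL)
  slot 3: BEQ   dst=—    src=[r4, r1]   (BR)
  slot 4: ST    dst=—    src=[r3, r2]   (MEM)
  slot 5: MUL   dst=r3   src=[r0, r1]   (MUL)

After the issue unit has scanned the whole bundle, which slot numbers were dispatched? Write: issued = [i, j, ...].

#0 MUL src=r3,r0 dispatched  <A:2 Mu:0 Ld:2 B:1 rd:5 wr:1>
#1 ALU src=r0,r1 dispatched  <A:1 Mu:0 Ld:2 B:1 rd:3 wr:0>
#2 MUL src=r7,r4 held:FU  <A:1 Mu:0 Ld:2 B:1 rd:3 wr:0>
#3 BR src=r4,r1 dispatched  <A:1 Mu:0 Ld:2 B:0 rd:1 wr:0>
#4 MEM src=r3,r2 held:RD_PORT  <A:1 Mu:0 Ld:2 B:0 rd:1 wr:0>
#5 MUL src=r0,r1 held:FU  <A:1 Mu:0 Ld:2 B:0 rd:1 wr:0>

issued = [0, 1, 3]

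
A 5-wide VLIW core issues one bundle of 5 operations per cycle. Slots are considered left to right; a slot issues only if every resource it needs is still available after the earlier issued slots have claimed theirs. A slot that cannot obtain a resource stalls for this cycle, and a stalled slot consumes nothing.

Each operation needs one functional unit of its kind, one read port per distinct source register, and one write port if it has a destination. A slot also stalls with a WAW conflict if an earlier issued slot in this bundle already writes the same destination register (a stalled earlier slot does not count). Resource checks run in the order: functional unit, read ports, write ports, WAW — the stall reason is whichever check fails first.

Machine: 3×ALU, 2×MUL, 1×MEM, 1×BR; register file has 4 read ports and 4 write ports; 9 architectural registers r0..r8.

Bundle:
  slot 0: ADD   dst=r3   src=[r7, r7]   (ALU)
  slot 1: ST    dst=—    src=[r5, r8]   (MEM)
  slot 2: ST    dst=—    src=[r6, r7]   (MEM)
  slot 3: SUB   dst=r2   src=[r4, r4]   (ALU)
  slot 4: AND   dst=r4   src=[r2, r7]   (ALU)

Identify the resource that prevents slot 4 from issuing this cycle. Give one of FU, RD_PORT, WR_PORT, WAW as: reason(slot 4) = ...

#0 ALU src=r7,r7 dispatched  <A:2 Mu:2 Ld:1 B:1 rd:3 wr:3>
#1 MEM src=r5,r8 dispatched  <A:2 Mu:2 Ld:0 B:1 rd:1 wr:3>
#2 MEM src=r6,r7 held:FU  <A:2 Mu:2 Ld:0 B:1 rd:1 wr:3>
#3 ALU src=r4,r4 dispatched  <A:1 Mu:2 Ld:0 B:1 rd:0 wr:2>
#4 ALU src=r2,r7 held:RD_PORT  <A:1 Mu:2 Ld:0 B:1 rd:0 wr:2>

reason(slot 4) = RD_PORT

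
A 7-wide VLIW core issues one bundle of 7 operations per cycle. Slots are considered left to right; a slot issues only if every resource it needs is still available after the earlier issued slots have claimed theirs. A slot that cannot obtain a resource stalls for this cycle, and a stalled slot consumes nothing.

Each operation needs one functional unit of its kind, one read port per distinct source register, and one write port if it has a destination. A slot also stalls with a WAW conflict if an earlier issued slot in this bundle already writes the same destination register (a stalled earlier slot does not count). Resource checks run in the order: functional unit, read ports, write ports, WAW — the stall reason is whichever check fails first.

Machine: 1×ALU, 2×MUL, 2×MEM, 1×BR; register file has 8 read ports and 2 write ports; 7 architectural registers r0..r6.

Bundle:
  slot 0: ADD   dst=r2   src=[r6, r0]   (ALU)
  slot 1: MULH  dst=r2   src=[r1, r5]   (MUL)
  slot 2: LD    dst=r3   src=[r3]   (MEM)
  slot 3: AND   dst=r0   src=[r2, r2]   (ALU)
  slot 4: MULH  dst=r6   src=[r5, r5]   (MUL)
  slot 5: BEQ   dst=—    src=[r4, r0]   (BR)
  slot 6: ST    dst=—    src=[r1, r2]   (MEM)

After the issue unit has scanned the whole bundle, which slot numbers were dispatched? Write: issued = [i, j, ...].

[0] ALU needs rd=2 wr=1: ok; after: ALU=0 MUL=2 MEM=2 BR=1, R=6, W=1
[1] MUL needs rd=2 wr=1: WAW; after: ALU=0 MUL=2 MEM=2 BR=1, R=6, W=1
[2] MEM needs rd=1 wr=1: ok; after: ALU=0 MUL=2 MEM=1 BR=1, R=5, W=0
[3] ALU needs rd=1 wr=1: FU; after: ALU=0 MUL=2 MEM=1 BR=1, R=5, W=0
[4] MUL needs rd=1 wr=1: WR_PORT; after: ALU=0 MUL=2 MEM=1 BR=1, R=5, W=0
[5] BR needs rd=2 wr=0: ok; after: ALU=0 MUL=2 MEM=1 BR=0, R=3, W=0
[6] MEM needs rd=2 wr=0: ok; after: ALU=0 MUL=2 MEM=0 BR=0, R=1, W=0

issued = [0, 2, 5, 6]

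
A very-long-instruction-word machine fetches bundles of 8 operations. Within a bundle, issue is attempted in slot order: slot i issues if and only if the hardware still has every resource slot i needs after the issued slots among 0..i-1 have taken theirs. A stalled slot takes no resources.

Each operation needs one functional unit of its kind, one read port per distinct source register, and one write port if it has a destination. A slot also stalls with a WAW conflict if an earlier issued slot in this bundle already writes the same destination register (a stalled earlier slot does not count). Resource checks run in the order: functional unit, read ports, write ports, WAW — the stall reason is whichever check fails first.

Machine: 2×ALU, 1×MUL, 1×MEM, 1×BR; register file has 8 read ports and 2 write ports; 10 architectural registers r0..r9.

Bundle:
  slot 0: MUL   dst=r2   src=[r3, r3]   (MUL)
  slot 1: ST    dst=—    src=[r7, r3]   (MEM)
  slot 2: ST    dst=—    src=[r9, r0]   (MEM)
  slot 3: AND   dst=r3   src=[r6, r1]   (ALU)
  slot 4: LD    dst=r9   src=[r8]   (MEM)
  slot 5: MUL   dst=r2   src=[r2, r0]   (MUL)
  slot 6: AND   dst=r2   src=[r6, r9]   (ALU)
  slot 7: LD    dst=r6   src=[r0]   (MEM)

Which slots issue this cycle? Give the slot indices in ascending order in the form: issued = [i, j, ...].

issued = [0, 1, 3]

#0 MUL src=r3,r3 dispatched  <A:2 Mu:0 Ld:1 B:1 rd:7 wr:1>
#1 MEM src=r7,r3 dispatched  <A:2 Mu:0 Ld:0 B:1 rd:5 wr:1>
#2 MEM src=r9,r0 held:FU  <A:2 Mu:0 Ld:0 B:1 rd:5 wr:1>
#3 ALU src=r6,r1 dispatched  <A:1 Mu:0 Ld:0 B:1 rd:3 wr:0>
#4 MEM src=r8 held:FU  <A:1 Mu:0 Ld:0 B:1 rd:3 wr:0>
#5 MUL src=r2,r0 held:FU  <A:1 Mu:0 Ld:0 B:1 rd:3 wr:0>
#6 ALU src=r6,r9 held:WR_PORT  <A:1 Mu:0 Ld:0 B:1 rd:3 wr:0>
#7 MEM src=r0 held:FU  <A:1 Mu:0 Ld:0 B:1 rd:3 wr:0>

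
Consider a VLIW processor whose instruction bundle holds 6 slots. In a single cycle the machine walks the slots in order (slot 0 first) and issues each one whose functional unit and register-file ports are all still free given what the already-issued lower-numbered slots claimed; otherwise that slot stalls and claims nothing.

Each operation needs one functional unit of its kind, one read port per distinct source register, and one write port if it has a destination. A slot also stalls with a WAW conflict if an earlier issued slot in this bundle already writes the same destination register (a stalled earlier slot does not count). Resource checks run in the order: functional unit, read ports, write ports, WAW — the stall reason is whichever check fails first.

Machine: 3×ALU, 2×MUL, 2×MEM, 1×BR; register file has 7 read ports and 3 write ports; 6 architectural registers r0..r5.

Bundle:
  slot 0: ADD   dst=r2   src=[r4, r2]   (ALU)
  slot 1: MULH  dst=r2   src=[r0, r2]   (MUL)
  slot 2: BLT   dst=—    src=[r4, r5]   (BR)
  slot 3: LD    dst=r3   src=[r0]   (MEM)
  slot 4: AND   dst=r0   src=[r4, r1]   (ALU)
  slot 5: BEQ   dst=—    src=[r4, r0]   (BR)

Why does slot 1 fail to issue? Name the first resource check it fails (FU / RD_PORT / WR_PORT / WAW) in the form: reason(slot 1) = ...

reason(slot 1) = WAW

slot 0 (ALU): ISSUE — free A2,Mu2,Ld2,B1 rp5 wp2
slot 1 (MUL): stall WAW — free A2,Mu2,Ld2,B1 rp5 wp2
slot 2 (BR): ISSUE — free A2,Mu2,Ld2,B0 rp3 wp2
slot 3 (MEM): ISSUE — free A2,Mu2,Ld1,B0 rp2 wp1
slot 4 (ALU): ISSUE — free A1,Mu2,Ld1,B0 rp0 wp0
slot 5 (BR): stall FU — free A1,Mu2,Ld1,B0 rp0 wp0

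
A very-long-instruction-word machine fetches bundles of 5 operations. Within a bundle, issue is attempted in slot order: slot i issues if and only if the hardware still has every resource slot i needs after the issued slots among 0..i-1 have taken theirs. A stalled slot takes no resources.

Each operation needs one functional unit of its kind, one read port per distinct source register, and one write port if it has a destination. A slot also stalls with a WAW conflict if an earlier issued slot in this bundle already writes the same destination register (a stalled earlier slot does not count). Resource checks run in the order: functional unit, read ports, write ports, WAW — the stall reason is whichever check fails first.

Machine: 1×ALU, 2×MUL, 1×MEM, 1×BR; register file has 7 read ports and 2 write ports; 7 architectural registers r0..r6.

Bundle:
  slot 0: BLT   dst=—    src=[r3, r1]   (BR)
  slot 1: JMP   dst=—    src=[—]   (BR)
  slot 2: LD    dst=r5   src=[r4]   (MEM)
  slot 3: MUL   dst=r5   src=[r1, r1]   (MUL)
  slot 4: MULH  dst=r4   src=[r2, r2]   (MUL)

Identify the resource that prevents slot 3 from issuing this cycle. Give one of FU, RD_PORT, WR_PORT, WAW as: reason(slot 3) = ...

reason(slot 3) = WAW

(0) want 1×BR +2rd +0wr — yes → AL1|MU2|ME1|BR0|rd5|wr2
(1) want 1×BR +0rd +0wr — FU → AL1|MU2|ME1|BR0|rd5|wr2
(2) want 1×MEM +1rd +1wr — yes → AL1|MU2|ME0|BR0|rd4|wr1
(3) want 1×MUL +1rd +1wr — WAW → AL1|MU2|ME0|BR0|rd4|wr1
(4) want 1×MUL +1rd +1wr — yes → AL1|MU1|ME0|BR0|rd3|wr0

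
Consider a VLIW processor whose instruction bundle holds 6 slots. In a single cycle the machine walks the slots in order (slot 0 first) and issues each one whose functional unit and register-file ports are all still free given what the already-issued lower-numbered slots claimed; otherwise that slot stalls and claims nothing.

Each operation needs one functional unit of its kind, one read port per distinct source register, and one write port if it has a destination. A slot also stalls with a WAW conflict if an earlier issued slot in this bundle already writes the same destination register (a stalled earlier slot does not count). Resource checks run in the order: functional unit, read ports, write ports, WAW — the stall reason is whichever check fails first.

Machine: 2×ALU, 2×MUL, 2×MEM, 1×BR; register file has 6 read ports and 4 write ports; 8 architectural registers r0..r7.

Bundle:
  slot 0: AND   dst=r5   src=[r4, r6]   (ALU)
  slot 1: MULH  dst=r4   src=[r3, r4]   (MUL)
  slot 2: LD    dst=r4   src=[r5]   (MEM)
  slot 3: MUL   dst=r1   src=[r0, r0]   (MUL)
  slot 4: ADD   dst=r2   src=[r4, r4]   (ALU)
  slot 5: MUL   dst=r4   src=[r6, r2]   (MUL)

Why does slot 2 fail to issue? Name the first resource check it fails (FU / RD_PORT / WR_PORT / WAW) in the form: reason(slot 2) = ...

  0. ALU→r5 ⇒ go  {1A/2Mu/2Ld/1B | 4r 3w}
  1. MUL→r4 ⇒ go  {1A/1Mu/2Ld/1B | 2r 2w}
  2. MEM→r4 ⇒ no(WAW)  {1A/1Mu/2Ld/1B | 2r 2w}
  3. MUL→r1 ⇒ go  {1A/0Mu/2Ld/1B | 1r 1w}
  4. ALU→r2 ⇒ go  {0A/0Mu/2Ld/1B | 0r 0w}
  5. MUL→r4 ⇒ no(FU)  {0A/0Mu/2Ld/1B | 0r 0w}

reason(slot 2) = WAW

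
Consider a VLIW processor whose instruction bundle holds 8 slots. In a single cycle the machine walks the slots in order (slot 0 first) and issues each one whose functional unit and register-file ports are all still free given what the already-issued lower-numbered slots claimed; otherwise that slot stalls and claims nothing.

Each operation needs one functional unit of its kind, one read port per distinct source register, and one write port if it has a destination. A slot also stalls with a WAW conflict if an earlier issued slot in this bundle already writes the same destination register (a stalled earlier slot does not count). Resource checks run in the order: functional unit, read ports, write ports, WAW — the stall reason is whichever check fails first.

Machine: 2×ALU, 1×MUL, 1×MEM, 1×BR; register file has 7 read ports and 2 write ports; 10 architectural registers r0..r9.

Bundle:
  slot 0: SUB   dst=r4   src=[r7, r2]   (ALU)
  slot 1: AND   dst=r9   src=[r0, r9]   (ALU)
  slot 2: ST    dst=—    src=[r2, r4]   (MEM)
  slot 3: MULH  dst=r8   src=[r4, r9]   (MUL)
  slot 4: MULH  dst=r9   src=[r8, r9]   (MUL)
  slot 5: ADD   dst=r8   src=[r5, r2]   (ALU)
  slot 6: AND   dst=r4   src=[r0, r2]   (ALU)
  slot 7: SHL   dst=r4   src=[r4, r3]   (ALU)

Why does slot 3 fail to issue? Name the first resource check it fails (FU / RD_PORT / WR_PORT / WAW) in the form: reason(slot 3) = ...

reason(slot 3) = RD_PORT

  0. ALU→r4 ⇒ go  {1A/1Mu/1Ld/1B | 5r 1w}
  1. ALU→r9 ⇒ go  {0A/1Mu/1Ld/1B | 3r 0w}
  2. MEM ⇒ go  {0A/1Mu/0Ld/1B | 1r 0w}
  3. MUL→r8 ⇒ no(RD_PORT)  {0A/1Mu/0Ld/1B | 1r 0w}
  4. MUL→r9 ⇒ no(RD_PORT)  {0A/1Mu/0Ld/1B | 1r 0w}
  5. ALU→r8 ⇒ no(FU)  {0A/1Mu/0Ld/1B | 1r 0w}
  6. ALU→r4 ⇒ no(FU)  {0A/1Mu/0Ld/1B | 1r 0w}
  7. ALU→r4 ⇒ no(FU)  {0A/1Mu/0Ld/1B | 1r 0w}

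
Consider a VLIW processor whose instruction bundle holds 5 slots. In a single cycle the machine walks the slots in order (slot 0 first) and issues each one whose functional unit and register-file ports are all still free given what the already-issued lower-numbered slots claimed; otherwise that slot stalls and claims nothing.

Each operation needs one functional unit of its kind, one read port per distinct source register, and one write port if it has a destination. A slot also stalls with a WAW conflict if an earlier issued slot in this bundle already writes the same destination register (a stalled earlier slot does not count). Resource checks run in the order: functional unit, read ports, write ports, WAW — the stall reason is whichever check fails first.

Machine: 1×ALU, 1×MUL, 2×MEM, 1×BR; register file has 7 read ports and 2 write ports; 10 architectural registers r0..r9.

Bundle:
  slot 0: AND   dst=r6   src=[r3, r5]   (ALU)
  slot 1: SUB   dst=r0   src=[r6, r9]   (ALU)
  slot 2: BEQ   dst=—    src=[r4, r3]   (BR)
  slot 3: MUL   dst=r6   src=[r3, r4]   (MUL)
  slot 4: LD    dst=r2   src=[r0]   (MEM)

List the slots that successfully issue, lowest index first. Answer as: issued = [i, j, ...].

[0] ALU needs rd=2 wr=1: ok; after: ALU=0 MUL=1 MEM=2 BR=1, R=5, W=1
[1] ALU needs rd=2 wr=1: FU; after: ALU=0 MUL=1 MEM=2 BR=1, R=5, W=1
[2] BR needs rd=2 wr=0: ok; after: ALU=0 MUL=1 MEM=2 BR=0, R=3, W=1
[3] MUL needs rd=2 wr=1: WAW; after: ALU=0 MUL=1 MEM=2 BR=0, R=3, W=1
[4] MEM needs rd=1 wr=1: ok; after: ALU=0 MUL=1 MEM=1 BR=0, R=2, W=0

issued = [0, 2, 4]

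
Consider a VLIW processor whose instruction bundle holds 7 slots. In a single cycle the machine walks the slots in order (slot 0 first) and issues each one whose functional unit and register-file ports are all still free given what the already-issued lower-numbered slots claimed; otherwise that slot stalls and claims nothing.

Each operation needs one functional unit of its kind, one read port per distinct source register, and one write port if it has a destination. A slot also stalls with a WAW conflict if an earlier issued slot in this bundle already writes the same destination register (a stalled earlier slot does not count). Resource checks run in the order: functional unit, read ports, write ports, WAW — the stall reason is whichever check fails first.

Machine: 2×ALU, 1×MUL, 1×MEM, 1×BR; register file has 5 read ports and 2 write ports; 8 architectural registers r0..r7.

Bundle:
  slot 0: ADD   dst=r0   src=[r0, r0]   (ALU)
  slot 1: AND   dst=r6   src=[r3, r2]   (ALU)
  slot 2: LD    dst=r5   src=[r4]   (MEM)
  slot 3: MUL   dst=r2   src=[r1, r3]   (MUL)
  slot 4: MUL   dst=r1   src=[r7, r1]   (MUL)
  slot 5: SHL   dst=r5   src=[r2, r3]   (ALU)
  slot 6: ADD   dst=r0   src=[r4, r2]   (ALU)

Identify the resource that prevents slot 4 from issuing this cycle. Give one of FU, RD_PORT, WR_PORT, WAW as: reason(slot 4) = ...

  0. ALU→r0 ⇒ go  {1A/1Mu/1Ld/1B | 4r 1w}
  1. ALU→r6 ⇒ go  {0A/1Mu/1Ld/1B | 2r 0w}
  2. MEM→r5 ⇒ no(WR_PORT)  {0A/1Mu/1Ld/1B | 2r 0w}
  3. MUL→r2 ⇒ no(WR_PORT)  {0A/1Mu/1Ld/1B | 2r 0w}
  4. MUL→r1 ⇒ no(WR_PORT)  {0A/1Mu/1Ld/1B | 2r 0w}
  5. ALU→r5 ⇒ no(FU)  {0A/1Mu/1Ld/1B | 2r 0w}
  6. ALU→r0 ⇒ no(FU)  {0A/1Mu/1Ld/1B | 2r 0w}

reason(slot 4) = WR_PORT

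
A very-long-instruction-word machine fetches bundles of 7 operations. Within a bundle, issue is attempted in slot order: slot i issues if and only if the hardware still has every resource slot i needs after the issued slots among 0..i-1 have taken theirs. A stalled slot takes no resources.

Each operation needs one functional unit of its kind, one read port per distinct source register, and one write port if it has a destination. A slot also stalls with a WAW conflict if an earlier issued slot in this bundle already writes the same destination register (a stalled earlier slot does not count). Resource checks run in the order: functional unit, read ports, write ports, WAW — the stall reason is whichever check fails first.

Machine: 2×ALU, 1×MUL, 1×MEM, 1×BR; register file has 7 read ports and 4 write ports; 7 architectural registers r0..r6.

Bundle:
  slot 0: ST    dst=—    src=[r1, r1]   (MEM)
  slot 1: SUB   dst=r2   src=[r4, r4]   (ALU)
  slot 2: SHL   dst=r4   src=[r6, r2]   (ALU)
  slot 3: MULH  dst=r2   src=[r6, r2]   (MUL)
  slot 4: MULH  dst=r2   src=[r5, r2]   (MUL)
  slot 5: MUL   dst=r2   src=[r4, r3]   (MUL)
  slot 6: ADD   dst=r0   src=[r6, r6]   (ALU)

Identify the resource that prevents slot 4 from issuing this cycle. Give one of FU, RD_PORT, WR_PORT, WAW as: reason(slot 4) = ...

reason(slot 4) = WAW

#0 MEM src=r1,r1 dispatched  <A:2 Mu:1 Ld:0 B:1 rd:6 wr:4>
#1 ALU src=r4,r4 dispatched  <A:1 Mu:1 Ld:0 B:1 rd:5 wr:3>
#2 ALU src=r6,r2 dispatched  <A:0 Mu:1 Ld:0 B:1 rd:3 wr:2>
#3 MUL src=r6,r2 held:WAW  <A:0 Mu:1 Ld:0 B:1 rd:3 wr:2>
#4 MUL src=r5,r2 held:WAW  <A:0 Mu:1 Ld:0 B:1 rd:3 wr:2>
#5 MUL src=r4,r3 held:WAW  <A:0 Mu:1 Ld:0 B:1 rd:3 wr:2>
#6 ALU src=r6,r6 held:FU  <A:0 Mu:1 Ld:0 B:1 rd:3 wr:2>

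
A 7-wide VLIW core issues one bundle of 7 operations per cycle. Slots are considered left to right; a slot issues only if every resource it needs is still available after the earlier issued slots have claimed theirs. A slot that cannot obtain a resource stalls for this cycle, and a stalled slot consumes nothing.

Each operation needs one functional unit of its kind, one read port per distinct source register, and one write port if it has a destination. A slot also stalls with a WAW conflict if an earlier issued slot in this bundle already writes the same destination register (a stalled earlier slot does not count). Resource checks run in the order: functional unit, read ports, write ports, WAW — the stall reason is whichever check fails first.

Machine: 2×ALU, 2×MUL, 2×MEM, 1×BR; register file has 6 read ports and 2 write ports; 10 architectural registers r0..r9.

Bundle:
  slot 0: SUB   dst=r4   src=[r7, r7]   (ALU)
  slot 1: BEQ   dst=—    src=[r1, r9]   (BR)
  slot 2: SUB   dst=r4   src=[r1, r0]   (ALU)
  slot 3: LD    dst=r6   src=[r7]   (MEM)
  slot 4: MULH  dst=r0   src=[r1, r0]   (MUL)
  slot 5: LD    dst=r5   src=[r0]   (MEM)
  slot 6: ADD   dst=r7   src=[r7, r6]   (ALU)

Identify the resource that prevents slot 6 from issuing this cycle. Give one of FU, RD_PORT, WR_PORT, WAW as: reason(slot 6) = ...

reason(slot 6) = WR_PORT

slot 0 (ALU): ISSUE — free A1,Mu2,Ld2,B1 rp5 wp1
slot 1 (BR): ISSUE — free A1,Mu2,Ld2,B0 rp3 wp1
slot 2 (ALU): stall WAW — free A1,Mu2,Ld2,B0 rp3 wp1
slot 3 (MEM): ISSUE — free A1,Mu2,Ld1,B0 rp2 wp0
slot 4 (MUL): stall WR_PORT — free A1,Mu2,Ld1,B0 rp2 wp0
slot 5 (MEM): stall WR_PORT — free A1,Mu2,Ld1,B0 rp2 wp0
slot 6 (ALU): stall WR_PORT — free A1,Mu2,Ld1,B0 rp2 wp0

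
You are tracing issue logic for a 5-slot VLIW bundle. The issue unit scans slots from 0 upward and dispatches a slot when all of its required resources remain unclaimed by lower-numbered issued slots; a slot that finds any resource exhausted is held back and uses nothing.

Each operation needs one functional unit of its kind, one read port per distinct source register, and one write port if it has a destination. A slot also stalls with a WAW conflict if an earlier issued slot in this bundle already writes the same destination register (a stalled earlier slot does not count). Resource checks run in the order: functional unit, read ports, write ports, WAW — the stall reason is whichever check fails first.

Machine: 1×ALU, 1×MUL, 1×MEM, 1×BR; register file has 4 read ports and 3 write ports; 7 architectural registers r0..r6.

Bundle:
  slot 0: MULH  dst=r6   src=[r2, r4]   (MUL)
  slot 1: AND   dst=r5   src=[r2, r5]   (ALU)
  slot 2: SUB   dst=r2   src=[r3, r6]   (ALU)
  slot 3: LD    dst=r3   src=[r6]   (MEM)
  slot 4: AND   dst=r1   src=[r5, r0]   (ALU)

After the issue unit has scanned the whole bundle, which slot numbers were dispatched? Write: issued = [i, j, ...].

issued = [0, 1]

#0 MUL src=r2,r4 dispatched  <A:1 Mu:0 Ld:1 B:1 rd:2 wr:2>
#1 ALU src=r2,r5 dispatched  <A:0 Mu:0 Ld:1 B:1 rd:0 wr:1>
#2 ALU src=r3,r6 held:FU  <A:0 Mu:0 Ld:1 B:1 rd:0 wr:1>
#3 MEM src=r6 held:RD_PORT  <A:0 Mu:0 Ld:1 B:1 rd:0 wr:1>
#4 ALU src=r5,r0 held:FU  <A:0 Mu:0 Ld:1 B:1 rd:0 wr:1>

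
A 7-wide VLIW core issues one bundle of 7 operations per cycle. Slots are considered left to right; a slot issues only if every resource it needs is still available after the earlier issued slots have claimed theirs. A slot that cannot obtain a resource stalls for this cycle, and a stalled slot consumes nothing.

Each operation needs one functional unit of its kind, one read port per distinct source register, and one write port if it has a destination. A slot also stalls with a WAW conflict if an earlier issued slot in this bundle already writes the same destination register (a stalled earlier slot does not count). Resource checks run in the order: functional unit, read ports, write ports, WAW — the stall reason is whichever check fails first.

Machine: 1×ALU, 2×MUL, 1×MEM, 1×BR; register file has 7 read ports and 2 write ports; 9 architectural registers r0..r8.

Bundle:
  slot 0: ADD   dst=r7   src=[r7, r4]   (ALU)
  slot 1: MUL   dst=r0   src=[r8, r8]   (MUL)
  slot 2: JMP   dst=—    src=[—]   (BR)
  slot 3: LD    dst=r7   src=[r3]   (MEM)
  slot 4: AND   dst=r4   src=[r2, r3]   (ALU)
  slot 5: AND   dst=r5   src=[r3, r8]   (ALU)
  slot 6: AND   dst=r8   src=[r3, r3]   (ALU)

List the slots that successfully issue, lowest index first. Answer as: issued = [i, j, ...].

issued = [0, 1, 2]

slot 0 (ALU): ISSUE — free A0,Mu2,Ld1,B1 rp5 wp1
slot 1 (MUL): ISSUE — free A0,Mu1,Ld1,B1 rp4 wp0
slot 2 (BR): ISSUE — free A0,Mu1,Ld1,B0 rp4 wp0
slot 3 (MEM): stall WR_PORT — free A0,Mu1,Ld1,B0 rp4 wp0
slot 4 (ALU): stall FU — free A0,Mu1,Ld1,B0 rp4 wp0
slot 5 (ALU): stall FU — free A0,Mu1,Ld1,B0 rp4 wp0
slot 6 (ALU): stall FU — free A0,Mu1,Ld1,B0 rp4 wp0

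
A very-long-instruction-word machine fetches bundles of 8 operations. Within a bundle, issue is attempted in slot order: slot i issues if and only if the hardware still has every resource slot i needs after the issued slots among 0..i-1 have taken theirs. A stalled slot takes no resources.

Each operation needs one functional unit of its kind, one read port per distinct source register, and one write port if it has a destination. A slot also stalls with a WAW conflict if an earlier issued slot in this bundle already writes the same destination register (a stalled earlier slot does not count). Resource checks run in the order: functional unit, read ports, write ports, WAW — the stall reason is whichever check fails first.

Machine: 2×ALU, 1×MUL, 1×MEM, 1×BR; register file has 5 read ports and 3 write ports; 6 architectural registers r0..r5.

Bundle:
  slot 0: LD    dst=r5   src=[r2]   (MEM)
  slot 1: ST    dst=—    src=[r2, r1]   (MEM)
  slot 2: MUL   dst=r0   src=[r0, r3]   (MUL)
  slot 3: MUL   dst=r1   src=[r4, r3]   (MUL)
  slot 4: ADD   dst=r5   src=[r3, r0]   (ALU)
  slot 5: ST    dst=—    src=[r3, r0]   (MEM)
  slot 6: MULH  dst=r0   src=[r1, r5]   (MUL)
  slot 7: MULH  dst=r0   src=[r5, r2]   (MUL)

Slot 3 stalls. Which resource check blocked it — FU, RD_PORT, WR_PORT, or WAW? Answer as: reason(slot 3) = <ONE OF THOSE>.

#0 MEM src=r2 dispatched  <A:2 Mu:1 Ld:0 B:1 rd:4 wr:2>
#1 MEM src=r2,r1 held:FU  <A:2 Mu:1 Ld:0 B:1 rd:4 wr:2>
#2 MUL src=r0,r3 dispatched  <A:2 Mu:0 Ld:0 B:1 rd:2 wr:1>
#3 MUL src=r4,r3 held:FU  <A:2 Mu:0 Ld:0 B:1 rd:2 wr:1>
#4 ALU src=r3,r0 held:WAW  <A:2 Mu:0 Ld:0 B:1 rd:2 wr:1>
#5 MEM src=r3,r0 held:FU  <A:2 Mu:0 Ld:0 B:1 rd:2 wr:1>
#6 MUL src=r1,r5 held:FU  <A:2 Mu:0 Ld:0 B:1 rd:2 wr:1>
#7 MUL src=r5,r2 held:FU  <A:2 Mu:0 Ld:0 B:1 rd:2 wr:1>

reason(slot 3) = FU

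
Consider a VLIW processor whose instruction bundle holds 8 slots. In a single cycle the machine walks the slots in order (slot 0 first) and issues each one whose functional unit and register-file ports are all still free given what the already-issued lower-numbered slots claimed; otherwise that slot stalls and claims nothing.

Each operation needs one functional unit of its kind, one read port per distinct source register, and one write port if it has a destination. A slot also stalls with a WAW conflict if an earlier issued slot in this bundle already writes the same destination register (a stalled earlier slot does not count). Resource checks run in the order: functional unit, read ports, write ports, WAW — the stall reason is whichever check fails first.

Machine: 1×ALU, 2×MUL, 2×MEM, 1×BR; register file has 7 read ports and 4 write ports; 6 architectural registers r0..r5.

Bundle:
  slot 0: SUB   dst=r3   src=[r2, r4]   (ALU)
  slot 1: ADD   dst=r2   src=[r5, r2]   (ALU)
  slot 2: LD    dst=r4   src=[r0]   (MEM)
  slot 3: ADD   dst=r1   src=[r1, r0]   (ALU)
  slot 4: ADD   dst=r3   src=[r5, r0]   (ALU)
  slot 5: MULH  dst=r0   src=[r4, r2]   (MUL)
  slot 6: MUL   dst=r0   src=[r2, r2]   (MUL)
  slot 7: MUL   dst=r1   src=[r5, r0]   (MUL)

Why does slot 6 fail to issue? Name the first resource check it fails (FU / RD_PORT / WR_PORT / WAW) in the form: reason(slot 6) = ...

(0) want 1×ALU +2rd +1wr — yes → AL0|MU2|ME2|BR1|rd5|wr3
(1) want 1×ALU +2rd +1wr — FU → AL0|MU2|ME2|BR1|rd5|wr3
(2) want 1×MEM +1rd +1wr — yes → AL0|MU2|ME1|BR1|rd4|wr2
(3) want 1×ALU +2rd +1wr — FU → AL0|MU2|ME1|BR1|rd4|wr2
(4) want 1×ALU +2rd +1wr — FU → AL0|MU2|ME1|BR1|rd4|wr2
(5) want 1×MUL +2rd +1wr — yes → AL0|MU1|ME1|BR1|rd2|wr1
(6) want 1×MUL +1rd +1wr — WAW → AL0|MU1|ME1|BR1|rd2|wr1
(7) want 1×MUL +2rd +1wr — yes → AL0|MU0|ME1|BR1|rd0|wr0

reason(slot 6) = WAW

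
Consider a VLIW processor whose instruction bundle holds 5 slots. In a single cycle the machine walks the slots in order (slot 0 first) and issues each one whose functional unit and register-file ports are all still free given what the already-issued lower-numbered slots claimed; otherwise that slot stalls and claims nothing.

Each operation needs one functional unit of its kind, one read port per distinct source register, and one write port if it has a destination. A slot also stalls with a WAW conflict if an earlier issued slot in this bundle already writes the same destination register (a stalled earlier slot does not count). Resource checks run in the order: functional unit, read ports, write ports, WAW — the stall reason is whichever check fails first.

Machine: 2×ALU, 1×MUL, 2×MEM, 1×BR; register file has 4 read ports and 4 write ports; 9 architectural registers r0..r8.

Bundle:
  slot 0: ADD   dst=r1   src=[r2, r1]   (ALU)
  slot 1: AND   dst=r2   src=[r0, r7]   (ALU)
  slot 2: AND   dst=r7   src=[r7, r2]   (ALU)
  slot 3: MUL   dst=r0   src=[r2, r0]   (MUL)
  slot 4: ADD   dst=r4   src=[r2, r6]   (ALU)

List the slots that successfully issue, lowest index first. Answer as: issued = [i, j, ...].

issued = [0, 1]

(0) want 1×ALU +2rd +1wr — yes → AL1|MU1|ME2|BR1|rd2|wr3
(1) want 1×ALU +2rd +1wr — yes → AL0|MU1|ME2|BR1|rd0|wr2
(2) want 1×ALU +2rd +1wr — FU → AL0|MU1|ME2|BR1|rd0|wr2
(3) want 1×MUL +2rd +1wr — RD_PORT → AL0|MU1|ME2|BR1|rd0|wr2
(4) want 1×ALU +2rd +1wr — FU → AL0|MU1|ME2|BR1|rd0|wr2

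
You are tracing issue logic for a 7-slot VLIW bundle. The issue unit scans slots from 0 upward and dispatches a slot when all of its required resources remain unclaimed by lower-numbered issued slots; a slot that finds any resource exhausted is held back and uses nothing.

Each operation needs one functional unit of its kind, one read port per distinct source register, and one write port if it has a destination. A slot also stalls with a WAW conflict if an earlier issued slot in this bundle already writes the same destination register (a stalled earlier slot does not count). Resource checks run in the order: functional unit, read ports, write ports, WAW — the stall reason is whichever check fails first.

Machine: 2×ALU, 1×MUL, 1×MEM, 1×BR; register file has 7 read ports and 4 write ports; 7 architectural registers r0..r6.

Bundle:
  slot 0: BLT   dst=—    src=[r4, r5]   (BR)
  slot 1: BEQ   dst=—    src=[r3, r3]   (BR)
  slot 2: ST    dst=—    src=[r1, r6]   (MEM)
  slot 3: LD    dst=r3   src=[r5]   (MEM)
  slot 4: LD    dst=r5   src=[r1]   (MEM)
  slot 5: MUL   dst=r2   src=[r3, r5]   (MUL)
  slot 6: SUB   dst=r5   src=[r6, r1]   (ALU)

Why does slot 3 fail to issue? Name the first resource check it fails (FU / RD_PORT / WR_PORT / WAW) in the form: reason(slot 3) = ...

reason(slot 3) = FU

(0) want 1×BR +2rd +0wr — yes → AL2|MU1|ME1|BR0|rd5|wr4
(1) want 1×BR +1rd +0wr — FU → AL2|MU1|ME1|BR0|rd5|wr4
(2) want 1×MEM +2rd +0wr — yes → AL2|MU1|ME0|BR0|rd3|wr4
(3) want 1×MEM +1rd +1wr — FU → AL2|MU1|ME0|BR0|rd3|wr4
(4) want 1×MEM +1rd +1wr — FU → AL2|MU1|ME0|BR0|rd3|wr4
(5) want 1×MUL +2rd +1wr — yes → AL2|MU0|ME0|BR0|rd1|wr3
(6) want 1×ALU +2rd +1wr — RD_PORT → AL2|MU0|ME0|BR0|rd1|wr3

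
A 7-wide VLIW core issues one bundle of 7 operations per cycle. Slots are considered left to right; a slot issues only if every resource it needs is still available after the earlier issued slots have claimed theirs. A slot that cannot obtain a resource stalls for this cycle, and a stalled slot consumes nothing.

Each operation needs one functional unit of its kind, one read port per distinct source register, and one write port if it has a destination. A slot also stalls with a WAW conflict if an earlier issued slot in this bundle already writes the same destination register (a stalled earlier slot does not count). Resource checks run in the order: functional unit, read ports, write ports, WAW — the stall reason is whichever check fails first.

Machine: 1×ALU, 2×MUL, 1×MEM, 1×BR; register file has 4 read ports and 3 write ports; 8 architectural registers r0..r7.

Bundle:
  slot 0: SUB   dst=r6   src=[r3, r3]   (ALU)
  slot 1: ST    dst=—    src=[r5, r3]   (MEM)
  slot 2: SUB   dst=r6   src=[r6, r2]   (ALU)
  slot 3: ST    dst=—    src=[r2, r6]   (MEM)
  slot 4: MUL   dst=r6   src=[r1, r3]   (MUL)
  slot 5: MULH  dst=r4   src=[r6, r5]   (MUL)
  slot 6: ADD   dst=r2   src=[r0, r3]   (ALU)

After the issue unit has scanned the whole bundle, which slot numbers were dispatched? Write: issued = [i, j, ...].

slot 0 (ALU): ISSUE — free A0,Mu2,Ld1,B1 rp3 wp2
slot 1 (MEM): ISSUE — free A0,Mu2,Ld0,B1 rp1 wp2
slot 2 (ALU): stall FU — free A0,Mu2,Ld0,B1 rp1 wp2
slot 3 (MEM): stall FU — free A0,Mu2,Ld0,B1 rp1 wp2
slot 4 (MUL): stall RD_PORT — free A0,Mu2,Ld0,B1 rp1 wp2
slot 5 (MUL): stall RD_PORT — free A0,Mu2,Ld0,B1 rp1 wp2
slot 6 (ALU): stall FU — free A0,Mu2,Ld0,B1 rp1 wp2

issued = [0, 1]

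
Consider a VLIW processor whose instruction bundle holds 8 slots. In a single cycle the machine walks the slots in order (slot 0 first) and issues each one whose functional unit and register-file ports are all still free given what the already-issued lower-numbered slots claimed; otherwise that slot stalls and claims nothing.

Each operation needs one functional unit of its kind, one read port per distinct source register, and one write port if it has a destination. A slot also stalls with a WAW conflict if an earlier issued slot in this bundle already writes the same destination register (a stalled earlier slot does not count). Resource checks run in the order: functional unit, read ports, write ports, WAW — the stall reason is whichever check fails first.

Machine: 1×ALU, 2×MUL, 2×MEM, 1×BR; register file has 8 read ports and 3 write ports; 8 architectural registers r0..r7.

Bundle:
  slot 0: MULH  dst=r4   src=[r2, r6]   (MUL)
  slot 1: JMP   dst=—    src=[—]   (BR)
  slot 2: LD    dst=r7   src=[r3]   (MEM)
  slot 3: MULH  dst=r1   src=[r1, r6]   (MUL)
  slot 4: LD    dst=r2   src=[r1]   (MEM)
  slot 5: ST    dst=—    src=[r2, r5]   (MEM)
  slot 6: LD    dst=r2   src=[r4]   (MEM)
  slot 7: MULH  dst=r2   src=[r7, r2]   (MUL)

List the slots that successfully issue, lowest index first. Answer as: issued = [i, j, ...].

issued = [0, 1, 2, 3, 5]

slot 0 (MUL): ISSUE — free A1,Mu1,Ld2,B1 rp6 wp2
slot 1 (BR): ISSUE — free A1,Mu1,Ld2,B0 rp6 wp2
slot 2 (MEM): ISSUE — free A1,Mu1,Ld1,B0 rp5 wp1
slot 3 (MUL): ISSUE — free A1,Mu0,Ld1,B0 rp3 wp0
slot 4 (MEM): stall WR_PORT — free A1,Mu0,Ld1,B0 rp3 wp0
slot 5 (MEM): ISSUE — free A1,Mu0,Ld0,B0 rp1 wp0
slot 6 (MEM): stall FU — free A1,Mu0,Ld0,B0 rp1 wp0
slot 7 (MUL): stall FU — free A1,Mu0,Ld0,B0 rp1 wp0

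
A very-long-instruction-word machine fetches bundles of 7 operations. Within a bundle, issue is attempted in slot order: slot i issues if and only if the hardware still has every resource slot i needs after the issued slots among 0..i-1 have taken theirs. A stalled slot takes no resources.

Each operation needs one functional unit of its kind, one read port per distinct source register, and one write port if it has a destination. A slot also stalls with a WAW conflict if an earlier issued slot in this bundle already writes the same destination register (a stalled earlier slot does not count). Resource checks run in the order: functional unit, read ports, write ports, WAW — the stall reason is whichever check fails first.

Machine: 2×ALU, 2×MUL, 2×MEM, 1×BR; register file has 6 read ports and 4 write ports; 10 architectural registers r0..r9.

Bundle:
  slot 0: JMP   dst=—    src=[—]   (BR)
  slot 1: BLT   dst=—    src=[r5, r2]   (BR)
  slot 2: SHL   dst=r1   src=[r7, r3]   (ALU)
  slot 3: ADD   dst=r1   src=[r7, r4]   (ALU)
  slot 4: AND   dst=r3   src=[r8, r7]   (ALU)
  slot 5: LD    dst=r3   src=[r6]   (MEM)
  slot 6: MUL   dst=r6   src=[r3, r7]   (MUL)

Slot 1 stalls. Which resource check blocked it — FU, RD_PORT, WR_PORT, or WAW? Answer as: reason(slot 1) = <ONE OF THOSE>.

reason(slot 1) = FU

(0) want 1×BR +0rd +0wr — yes → AL2|MU2|ME2|BR0|rd6|wr4
(1) want 1×BR +2rd +0wr — FU → AL2|MU2|ME2|BR0|rd6|wr4
(2) want 1×ALU +2rd +1wr — yes → AL1|MU2|ME2|BR0|rd4|wr3
(3) want 1×ALU +2rd +1wr — WAW → AL1|MU2|ME2|BR0|rd4|wr3
(4) want 1×ALU +2rd +1wr — yes → AL0|MU2|ME2|BR0|rd2|wr2
(5) want 1×MEM +1rd +1wr — WAW → AL0|MU2|ME2|BR0|rd2|wr2
(6) want 1×MUL +2rd +1wr — yes → AL0|MU1|ME2|BR0|rd0|wr1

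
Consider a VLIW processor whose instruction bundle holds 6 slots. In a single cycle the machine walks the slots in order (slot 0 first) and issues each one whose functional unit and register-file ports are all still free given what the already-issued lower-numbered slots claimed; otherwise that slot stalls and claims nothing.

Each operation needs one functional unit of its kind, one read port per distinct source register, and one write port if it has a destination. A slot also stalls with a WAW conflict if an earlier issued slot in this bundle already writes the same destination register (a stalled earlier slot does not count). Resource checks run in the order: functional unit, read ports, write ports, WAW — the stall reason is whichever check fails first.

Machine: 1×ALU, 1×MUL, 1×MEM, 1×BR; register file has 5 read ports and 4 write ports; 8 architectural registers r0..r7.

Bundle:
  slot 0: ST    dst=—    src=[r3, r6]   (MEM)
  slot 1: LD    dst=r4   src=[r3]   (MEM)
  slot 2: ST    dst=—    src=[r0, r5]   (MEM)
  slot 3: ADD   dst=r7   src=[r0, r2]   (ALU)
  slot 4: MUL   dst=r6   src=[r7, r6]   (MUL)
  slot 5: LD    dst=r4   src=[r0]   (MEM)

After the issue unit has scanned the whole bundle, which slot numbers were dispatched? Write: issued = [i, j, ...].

issued = [0, 3]

#0 MEM src=r3,r6 dispatched  <A:1 Mu:1 Ld:0 B:1 rd:3 wr:4>
#1 MEM src=r3 held:FU  <A:1 Mu:1 Ld:0 B:1 rd:3 wr:4>
#2 MEM src=r0,r5 held:FU  <A:1 Mu:1 Ld:0 B:1 rd:3 wr:4>
#3 ALU src=r0,r2 dispatched  <A:0 Mu:1 Ld:0 B:1 rd:1 wr:3>
#4 MUL src=r7,r6 held:RD_PORT  <A:0 Mu:1 Ld:0 B:1 rd:1 wr:3>
#5 MEM src=r0 held:FU  <A:0 Mu:1 Ld:0 B:1 rd:1 wr:3>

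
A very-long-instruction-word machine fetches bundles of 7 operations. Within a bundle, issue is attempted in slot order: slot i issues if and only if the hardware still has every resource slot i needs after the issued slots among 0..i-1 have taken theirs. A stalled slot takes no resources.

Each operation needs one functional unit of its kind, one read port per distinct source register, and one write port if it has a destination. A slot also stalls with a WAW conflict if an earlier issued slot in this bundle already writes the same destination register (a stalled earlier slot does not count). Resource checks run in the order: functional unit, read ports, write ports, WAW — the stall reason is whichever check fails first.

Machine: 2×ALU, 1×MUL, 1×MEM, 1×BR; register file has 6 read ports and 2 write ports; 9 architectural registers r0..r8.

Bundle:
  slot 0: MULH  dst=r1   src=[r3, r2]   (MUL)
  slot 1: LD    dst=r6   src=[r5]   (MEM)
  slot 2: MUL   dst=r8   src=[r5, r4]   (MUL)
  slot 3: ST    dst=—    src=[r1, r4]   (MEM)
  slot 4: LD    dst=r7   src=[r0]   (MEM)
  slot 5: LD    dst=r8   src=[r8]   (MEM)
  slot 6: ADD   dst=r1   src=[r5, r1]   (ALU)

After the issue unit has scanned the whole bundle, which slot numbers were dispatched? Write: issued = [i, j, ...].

[0] MUL needs rd=2 wr=1: ok; after: ALU=2 MUL=0 MEM=1 BR=1, R=4, W=1
[1] MEM needs rd=1 wr=1: ok; after: ALU=2 MUL=0 MEM=0 BR=1, R=3, W=0
[2] MUL needs rd=2 wr=1: FU; after: ALU=2 MUL=0 MEM=0 BR=1, R=3, W=0
[3] MEM needs rd=2 wr=0: FU; after: ALU=2 MUL=0 MEM=0 BR=1, R=3, W=0
[4] MEM needs rd=1 wr=1: FU; after: ALU=2 MUL=0 MEM=0 BR=1, R=3, W=0
[5] MEM needs rd=1 wr=1: FU; after: ALU=2 MUL=0 MEM=0 BR=1, R=3, W=0
[6] ALU needs rd=2 wr=1: WR_PORT; after: ALU=2 MUL=0 MEM=0 BR=1, R=3, W=0

issued = [0, 1]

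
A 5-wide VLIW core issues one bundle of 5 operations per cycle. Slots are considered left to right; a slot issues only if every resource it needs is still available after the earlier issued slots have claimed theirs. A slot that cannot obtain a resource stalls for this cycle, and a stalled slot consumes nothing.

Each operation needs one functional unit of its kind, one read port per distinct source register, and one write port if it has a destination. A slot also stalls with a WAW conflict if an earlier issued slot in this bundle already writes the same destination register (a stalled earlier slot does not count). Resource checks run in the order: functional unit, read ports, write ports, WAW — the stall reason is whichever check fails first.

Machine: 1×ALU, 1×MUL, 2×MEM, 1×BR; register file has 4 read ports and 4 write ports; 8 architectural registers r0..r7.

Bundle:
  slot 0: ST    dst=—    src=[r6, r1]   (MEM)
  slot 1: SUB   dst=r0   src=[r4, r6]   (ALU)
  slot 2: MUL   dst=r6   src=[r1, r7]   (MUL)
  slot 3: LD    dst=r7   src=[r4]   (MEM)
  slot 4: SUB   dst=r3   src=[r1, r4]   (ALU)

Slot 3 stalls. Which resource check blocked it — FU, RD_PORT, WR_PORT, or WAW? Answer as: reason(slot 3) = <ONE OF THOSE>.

#0 MEM src=r6,r1 dispatched  <A:1 Mu:1 Ld:1 B:1 rd:2 wr:4>
#1 ALU src=r4,r6 dispatched  <A:0 Mu:1 Ld:1 B:1 rd:0 wr:3>
#2 MUL src=r1,r7 held:RD_PORT  <A:0 Mu:1 Ld:1 B:1 rd:0 wr:3>
#3 MEM src=r4 held:RD_PORT  <A:0 Mu:1 Ld:1 B:1 rd:0 wr:3>
#4 ALU src=r1,r4 held:FU  <A:0 Mu:1 Ld:1 B:1 rd:0 wr:3>

reason(slot 3) = RD_PORT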